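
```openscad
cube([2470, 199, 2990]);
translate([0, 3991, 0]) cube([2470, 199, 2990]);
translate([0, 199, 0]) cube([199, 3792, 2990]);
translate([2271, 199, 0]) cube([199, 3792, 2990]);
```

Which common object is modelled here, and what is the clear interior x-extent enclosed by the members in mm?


A house (or room) frame. The interior width is 2072 mm.

Four 2990 mm walls enclosing a rectangle with no floor or roof — a room or house frame. Outside width is 2470 mm and wall thickness is 199 mm, so the interior width is 2470 − 2 × 199 = 2072 mm.


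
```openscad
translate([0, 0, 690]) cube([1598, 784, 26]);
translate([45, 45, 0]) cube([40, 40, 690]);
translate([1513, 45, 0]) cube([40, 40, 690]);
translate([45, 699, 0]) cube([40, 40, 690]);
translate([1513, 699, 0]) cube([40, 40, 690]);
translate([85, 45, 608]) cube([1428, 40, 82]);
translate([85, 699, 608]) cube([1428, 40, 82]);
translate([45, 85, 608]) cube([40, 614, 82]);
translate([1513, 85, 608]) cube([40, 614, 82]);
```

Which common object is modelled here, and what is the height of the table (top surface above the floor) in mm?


A table. The table height is 716 mm.

A 1598×784×26 slab sits at z = 690 on four 40 mm square posts — a table. The top surface is at 690 + 26 = 716 mm.


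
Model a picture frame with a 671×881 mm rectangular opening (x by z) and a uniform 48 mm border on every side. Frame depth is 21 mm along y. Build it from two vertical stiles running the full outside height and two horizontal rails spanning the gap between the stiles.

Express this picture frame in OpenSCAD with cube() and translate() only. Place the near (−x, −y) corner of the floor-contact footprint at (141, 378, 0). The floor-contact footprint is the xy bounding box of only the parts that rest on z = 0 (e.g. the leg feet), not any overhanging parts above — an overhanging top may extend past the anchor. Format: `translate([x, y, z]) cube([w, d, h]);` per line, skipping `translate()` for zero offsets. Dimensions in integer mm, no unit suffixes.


translate([141, 378, 0]) cube([48, 21, 977]);
translate([860, 378, 0]) cube([48, 21, 977]);
translate([189, 378, 0]) cube([671, 21, 48]);
translate([189, 378, 929]) cube([671, 21, 48]);


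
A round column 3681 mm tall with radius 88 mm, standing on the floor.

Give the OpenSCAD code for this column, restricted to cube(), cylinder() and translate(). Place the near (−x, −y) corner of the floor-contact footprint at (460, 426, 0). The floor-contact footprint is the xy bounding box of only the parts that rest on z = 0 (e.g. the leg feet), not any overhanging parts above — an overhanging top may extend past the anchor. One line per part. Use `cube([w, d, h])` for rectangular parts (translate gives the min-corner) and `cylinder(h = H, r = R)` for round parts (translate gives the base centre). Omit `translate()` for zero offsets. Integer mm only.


translate([548, 514, 0]) cylinder(h = 3681, r = 88);


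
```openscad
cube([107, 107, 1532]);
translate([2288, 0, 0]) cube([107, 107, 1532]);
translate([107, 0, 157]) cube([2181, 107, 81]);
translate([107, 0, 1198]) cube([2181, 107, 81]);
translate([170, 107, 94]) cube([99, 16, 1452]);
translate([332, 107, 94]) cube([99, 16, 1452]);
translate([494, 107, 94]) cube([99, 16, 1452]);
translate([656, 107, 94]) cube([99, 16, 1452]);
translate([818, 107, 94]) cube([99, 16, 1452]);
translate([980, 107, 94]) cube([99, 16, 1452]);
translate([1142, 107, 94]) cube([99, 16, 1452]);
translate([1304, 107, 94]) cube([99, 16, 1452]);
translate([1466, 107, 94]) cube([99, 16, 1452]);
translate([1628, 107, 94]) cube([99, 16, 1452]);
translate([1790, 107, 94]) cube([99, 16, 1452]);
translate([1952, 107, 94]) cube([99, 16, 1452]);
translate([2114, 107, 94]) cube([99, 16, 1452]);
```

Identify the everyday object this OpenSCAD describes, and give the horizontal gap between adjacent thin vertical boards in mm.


A fence section. The picket gap is 63 mm.

Two posts, two rails, 13 pickets — a fence section. Span 2181 mm holds 13 pickets of 99 mm with 14 equal gaps: ⌊(2181 − 13·99) / 14⌋ = 63 mm.


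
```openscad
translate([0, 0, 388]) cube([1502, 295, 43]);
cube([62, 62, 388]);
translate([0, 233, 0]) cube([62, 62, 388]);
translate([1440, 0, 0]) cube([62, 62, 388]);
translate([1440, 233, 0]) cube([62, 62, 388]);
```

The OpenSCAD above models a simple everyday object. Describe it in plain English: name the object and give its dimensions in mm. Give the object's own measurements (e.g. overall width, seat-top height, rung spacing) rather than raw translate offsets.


A long wooden bench with a 1502 mm (x) × 295 mm (y) seat, 43 mm thick, its top surface 431 mm above the floor. Four 62 mm square legs at the seat corners, flush with the edges, run from z = 0 to the seat underside.


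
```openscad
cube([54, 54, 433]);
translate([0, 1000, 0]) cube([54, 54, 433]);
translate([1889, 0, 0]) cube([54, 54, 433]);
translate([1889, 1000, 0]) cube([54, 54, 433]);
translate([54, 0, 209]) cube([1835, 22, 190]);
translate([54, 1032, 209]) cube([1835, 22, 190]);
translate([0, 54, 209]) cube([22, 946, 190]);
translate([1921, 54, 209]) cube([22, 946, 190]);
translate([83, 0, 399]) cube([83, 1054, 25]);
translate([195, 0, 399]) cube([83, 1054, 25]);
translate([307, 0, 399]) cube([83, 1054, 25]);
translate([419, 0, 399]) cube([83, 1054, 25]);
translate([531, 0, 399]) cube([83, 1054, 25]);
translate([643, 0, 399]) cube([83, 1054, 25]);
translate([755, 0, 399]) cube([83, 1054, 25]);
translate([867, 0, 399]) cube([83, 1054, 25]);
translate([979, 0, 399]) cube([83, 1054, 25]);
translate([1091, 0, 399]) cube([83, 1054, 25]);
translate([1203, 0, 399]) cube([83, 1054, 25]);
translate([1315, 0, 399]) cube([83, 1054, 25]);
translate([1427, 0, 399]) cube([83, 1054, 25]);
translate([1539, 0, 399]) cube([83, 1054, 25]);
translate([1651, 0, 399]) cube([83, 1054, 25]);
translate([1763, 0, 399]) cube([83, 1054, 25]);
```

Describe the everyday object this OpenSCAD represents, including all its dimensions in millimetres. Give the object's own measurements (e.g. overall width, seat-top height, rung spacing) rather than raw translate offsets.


A bed frame 1943 mm long (x) by 1054 mm wide (y). Four 54×54 mm corner posts, 433 mm tall, at the corners of the footprint. Four rails of 22 mm thickness and 190 mm height run between adjacent posts with their undersides at z = 209 mm, their outer faces flush with the outside of the frame (the two x-running rails run between the posts' inner faces; the two y-running rails run between the posts' inner faces). 16 slats, each 83 mm wide (x) and 25 mm thick, lie across the top of the two x-running rails, running the full 1054 mm width of the frame in y; along x they sit between the end posts with a 29 mm gap after the −x posts and between neighbouring slats, leaving 43 mm before the +x posts.


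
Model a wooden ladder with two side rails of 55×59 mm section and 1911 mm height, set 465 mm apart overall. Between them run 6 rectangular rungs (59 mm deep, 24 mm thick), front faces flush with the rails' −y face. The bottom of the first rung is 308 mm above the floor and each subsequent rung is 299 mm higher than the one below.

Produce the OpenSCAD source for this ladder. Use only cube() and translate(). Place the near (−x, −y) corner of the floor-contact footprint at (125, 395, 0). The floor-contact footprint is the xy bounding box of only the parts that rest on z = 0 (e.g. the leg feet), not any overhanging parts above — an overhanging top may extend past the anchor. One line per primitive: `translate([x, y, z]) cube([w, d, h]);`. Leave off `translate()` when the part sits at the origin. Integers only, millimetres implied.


translate([125, 395, 0]) cube([55, 59, 1911]);
translate([535, 395, 0]) cube([55, 59, 1911]);
translate([180, 395, 308]) cube([355, 59, 24]);
translate([180, 395, 607]) cube([355, 59, 24]);
translate([180, 395, 906]) cube([355, 59, 24]);
translate([180, 395, 1205]) cube([355, 59, 24]);
translate([180, 395, 1504]) cube([355, 59, 24]);
translate([180, 395, 1803]) cube([355, 59, 24]);


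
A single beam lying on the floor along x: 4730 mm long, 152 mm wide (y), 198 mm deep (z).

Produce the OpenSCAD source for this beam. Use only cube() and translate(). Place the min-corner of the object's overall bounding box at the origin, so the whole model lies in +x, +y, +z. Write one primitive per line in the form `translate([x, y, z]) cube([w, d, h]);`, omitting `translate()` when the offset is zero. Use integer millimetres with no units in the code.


cube([4730, 152, 198]);


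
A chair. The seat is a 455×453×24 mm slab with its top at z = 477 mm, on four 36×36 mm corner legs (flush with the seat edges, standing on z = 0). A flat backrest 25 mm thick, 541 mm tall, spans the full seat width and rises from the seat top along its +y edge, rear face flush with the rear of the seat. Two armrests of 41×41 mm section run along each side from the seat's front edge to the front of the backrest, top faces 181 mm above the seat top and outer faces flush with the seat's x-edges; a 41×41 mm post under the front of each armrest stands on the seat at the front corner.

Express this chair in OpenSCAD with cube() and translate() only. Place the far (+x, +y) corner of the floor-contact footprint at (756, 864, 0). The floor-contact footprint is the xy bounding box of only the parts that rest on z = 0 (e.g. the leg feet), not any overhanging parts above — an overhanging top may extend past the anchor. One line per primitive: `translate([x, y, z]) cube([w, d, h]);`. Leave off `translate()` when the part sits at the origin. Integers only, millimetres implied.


translate([301, 411, 453]) cube([455, 453, 24]);
translate([301, 411, 0]) cube([36, 36, 453]);
translate([720, 411, 0]) cube([36, 36, 453]);
translate([301, 828, 0]) cube([36, 36, 453]);
translate([720, 828, 0]) cube([36, 36, 453]);
translate([301, 839, 477]) cube([455, 25, 541]);
translate([301, 411, 617]) cube([41, 428, 41]);
translate([715, 411, 617]) cube([41, 428, 41]);
translate([301, 411, 477]) cube([41, 41, 140]);
translate([715, 411, 477]) cube([41, 41, 140]);


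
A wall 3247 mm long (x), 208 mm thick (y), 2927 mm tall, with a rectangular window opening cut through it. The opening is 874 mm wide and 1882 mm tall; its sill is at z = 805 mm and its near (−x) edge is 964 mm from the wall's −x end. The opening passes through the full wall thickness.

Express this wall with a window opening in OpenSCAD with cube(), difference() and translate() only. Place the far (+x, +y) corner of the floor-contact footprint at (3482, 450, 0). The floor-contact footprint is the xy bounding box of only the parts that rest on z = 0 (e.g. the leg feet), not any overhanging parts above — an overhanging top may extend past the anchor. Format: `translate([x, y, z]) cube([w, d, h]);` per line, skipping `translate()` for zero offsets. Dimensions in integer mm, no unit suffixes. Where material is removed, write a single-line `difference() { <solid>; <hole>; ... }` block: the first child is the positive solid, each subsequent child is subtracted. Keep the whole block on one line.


difference() { translate([235, 242, 0]) cube([3247, 208, 2927]); translate([1199, 242, 805]) cube([874, 208, 1882]); }


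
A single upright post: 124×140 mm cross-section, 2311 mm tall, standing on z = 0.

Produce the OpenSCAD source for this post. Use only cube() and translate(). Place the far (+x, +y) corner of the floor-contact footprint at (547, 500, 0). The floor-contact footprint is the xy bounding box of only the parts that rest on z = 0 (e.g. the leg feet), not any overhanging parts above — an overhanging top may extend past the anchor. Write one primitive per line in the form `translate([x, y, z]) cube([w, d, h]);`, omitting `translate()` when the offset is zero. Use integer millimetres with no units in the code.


translate([423, 360, 0]) cube([124, 140, 2311]);


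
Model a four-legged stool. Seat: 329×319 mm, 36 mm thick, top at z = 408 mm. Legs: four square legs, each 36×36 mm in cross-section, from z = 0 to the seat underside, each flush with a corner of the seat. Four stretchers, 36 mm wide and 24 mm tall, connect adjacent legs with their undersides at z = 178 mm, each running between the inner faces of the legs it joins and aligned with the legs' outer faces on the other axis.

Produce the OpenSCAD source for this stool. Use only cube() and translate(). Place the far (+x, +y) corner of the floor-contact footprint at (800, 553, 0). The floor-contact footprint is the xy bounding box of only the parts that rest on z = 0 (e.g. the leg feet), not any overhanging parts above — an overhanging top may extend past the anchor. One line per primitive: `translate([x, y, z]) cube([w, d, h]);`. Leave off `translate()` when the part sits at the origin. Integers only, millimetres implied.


// leg_h = 408 - 36 = 372
// stretcher span = 329 - 2*36 = 257
translate([471, 234, 372]) cube([329, 319, 36]);
translate([471, 234, 0]) cube([36, 36, 372]);
translate([764, 234, 0]) cube([36, 36, 372]);
translate([471, 517, 0]) cube([36, 36, 372]);
translate([764, 517, 0]) cube([36, 36, 372]);
translate([507, 234, 178]) cube([257, 36, 24]);
translate([507, 517, 178]) cube([257, 36, 24]);
translate([471, 270, 178]) cube([36, 247, 24]);
translate([764, 270, 178]) cube([36, 247, 24]);


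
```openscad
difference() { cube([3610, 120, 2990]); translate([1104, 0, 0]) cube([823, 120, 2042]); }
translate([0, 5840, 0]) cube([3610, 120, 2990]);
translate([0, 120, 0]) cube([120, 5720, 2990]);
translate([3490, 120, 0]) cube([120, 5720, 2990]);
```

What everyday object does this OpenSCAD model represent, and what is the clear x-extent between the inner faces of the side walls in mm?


A single room. The interior width is 3370 mm.

Four walls enclosing a rectangle with a door in the front wall — a room. Outside width 3610 minus two 120 mm walls gives 3370 mm.


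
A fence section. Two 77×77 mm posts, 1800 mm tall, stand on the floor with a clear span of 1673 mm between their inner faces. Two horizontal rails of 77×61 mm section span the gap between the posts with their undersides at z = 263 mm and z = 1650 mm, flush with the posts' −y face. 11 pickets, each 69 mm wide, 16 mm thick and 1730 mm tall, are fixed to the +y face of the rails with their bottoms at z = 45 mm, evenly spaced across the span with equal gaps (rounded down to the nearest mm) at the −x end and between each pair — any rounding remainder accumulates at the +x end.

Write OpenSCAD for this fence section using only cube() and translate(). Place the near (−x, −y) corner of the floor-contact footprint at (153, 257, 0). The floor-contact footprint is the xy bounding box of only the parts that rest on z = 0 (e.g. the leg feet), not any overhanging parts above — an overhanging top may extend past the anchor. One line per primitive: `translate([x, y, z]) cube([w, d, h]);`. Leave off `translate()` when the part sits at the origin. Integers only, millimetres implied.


translate([153, 257, 0]) cube([77, 77, 1800]);
translate([1903, 257, 0]) cube([77, 77, 1800]);
translate([230, 257, 263]) cube([1673, 77, 61]);
translate([230, 257, 1650]) cube([1673, 77, 61]);
translate([306, 334, 45]) cube([69, 16, 1730]);
translate([451, 334, 45]) cube([69, 16, 1730]);
translate([596, 334, 45]) cube([69, 16, 1730]);
translate([741, 334, 45]) cube([69, 16, 1730]);
translate([886, 334, 45]) cube([69, 16, 1730]);
translate([1031, 334, 45]) cube([69, 16, 1730]);
translate([1176, 334, 45]) cube([69, 16, 1730]);
translate([1321, 334, 45]) cube([69, 16, 1730]);
translate([1466, 334, 45]) cube([69, 16, 1730]);
translate([1611, 334, 45]) cube([69, 16, 1730]);
translate([1756, 334, 45]) cube([69, 16, 1730]);


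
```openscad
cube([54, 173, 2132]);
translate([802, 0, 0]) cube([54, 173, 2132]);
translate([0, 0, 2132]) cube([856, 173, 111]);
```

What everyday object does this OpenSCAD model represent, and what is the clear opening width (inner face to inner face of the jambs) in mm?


A door frame. The clear opening width is 748 mm.

Two 2132 mm tall posts with a header on top — a door frame. The left jamb is 54 mm wide at x = 0; the right jamb starts at x = 802. The clear opening is 802 − 54 = 748 mm.


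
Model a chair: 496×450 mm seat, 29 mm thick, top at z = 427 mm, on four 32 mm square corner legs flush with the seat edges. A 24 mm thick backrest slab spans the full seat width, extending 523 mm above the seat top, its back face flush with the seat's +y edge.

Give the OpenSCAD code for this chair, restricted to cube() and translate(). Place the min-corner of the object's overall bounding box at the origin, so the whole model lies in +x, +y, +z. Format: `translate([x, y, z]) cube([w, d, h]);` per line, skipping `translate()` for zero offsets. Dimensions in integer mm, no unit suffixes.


translate([0, 0, 398]) cube([496, 450, 29]);
cube([32, 32, 398]);
translate([464, 0, 0]) cube([32, 32, 398]);
translate([0, 418, 0]) cube([32, 32, 398]);
translate([464, 418, 0]) cube([32, 32, 398]);
translate([0, 426, 427]) cube([496, 24, 523]);


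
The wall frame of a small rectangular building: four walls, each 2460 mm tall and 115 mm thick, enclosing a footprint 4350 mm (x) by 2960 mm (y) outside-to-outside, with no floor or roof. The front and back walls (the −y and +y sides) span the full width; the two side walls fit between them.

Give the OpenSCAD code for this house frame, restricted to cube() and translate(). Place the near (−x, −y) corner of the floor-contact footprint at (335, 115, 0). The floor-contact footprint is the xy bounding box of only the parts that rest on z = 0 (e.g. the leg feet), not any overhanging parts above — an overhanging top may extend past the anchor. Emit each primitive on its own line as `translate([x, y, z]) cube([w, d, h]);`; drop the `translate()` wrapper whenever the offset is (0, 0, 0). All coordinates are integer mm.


translate([335, 115, 0]) cube([4350, 115, 2460]);
translate([335, 2960, 0]) cube([4350, 115, 2460]);
translate([335, 230, 0]) cube([115, 2730, 2460]);
translate([4570, 230, 0]) cube([115, 2730, 2460]);


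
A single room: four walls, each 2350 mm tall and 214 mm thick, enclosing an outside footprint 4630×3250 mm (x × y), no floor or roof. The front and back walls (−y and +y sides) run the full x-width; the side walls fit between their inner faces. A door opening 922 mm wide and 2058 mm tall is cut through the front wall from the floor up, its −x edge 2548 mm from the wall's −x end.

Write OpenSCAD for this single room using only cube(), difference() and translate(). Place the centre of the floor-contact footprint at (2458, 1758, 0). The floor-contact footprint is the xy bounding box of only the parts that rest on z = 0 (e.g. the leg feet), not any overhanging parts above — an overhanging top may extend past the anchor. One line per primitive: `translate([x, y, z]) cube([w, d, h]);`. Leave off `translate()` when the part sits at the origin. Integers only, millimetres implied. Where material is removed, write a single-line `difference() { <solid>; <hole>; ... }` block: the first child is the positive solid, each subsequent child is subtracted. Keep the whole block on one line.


difference() { translate([143, 133, 0]) cube([4630, 214, 2350]); translate([2691, 133, 0]) cube([922, 214, 2058]); }
translate([143, 3169, 0]) cube([4630, 214, 2350]);
translate([143, 347, 0]) cube([214, 2822, 2350]);
translate([4559, 347, 0]) cube([214, 2822, 2350]);


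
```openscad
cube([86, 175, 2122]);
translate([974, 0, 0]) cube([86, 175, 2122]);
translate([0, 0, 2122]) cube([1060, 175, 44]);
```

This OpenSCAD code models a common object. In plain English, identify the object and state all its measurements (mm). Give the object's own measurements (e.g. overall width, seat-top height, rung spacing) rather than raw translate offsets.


A door frame. The clear opening is 888 mm wide and 2122 mm high. Two 86 mm wide jambs, 175 mm deep, stand either side of the opening from the floor to the top of the opening. A 44 mm thick head sits across the top of both jambs, spanning the full outside width of the frame.


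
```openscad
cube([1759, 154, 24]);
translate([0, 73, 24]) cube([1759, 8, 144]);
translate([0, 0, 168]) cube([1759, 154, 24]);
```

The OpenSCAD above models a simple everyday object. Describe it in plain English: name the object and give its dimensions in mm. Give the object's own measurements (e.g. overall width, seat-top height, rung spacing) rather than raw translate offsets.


An I-beam lying along x, 1759 mm long. Overall section height 192 mm. Two flanges 154 mm wide (y) and 24 mm thick, one on the floor and one at the top; a web 8 mm thick runs between them, centred on the flange width.


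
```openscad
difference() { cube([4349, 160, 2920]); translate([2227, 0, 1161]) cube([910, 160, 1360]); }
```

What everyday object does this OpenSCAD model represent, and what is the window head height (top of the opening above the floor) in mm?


A wall with a window opening. The window head height is 2521 mm.

A wall with a rectangular opening subtracted — a window. Sill at z = 1161, opening 1360 mm tall, so the head is at 1161 + 1360 = 2521 mm.


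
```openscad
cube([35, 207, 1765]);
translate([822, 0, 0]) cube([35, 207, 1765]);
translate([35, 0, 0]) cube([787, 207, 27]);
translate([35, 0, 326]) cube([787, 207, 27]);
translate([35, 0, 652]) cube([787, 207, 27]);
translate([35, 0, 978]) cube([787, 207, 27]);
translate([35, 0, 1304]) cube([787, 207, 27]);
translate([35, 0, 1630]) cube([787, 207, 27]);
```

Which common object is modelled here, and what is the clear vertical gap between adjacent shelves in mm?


A bookshelf. The clear shelf gap is 299 mm.

Two tall side panels with 6 horizontal boards between them — a bookshelf. The first two shelf undersides are at z = 0 and z = 326; with shelf thickness 27, the clear gap is 326 − 0 − 27 = 299 mm.


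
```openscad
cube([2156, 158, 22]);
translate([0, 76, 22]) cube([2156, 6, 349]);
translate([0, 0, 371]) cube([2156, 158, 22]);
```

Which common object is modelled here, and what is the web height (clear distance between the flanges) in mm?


An I-beam. The web height is 349 mm.

Two wide flanges with a thin centred web — an I-beam. Overall 393 mm minus two 22 mm flanges gives a web of 393 − 2·22 = 349 mm.


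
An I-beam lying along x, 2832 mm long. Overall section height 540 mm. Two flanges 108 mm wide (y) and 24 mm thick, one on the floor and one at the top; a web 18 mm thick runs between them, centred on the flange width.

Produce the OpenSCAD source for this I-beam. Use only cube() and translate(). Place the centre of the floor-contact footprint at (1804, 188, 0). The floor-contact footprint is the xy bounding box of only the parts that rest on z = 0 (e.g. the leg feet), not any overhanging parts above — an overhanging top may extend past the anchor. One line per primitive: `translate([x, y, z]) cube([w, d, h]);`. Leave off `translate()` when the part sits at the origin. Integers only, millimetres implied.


translate([388, 134, 0]) cube([2832, 108, 24]);
translate([388, 179, 24]) cube([2832, 18, 492]);
translate([388, 134, 516]) cube([2832, 108, 24]);


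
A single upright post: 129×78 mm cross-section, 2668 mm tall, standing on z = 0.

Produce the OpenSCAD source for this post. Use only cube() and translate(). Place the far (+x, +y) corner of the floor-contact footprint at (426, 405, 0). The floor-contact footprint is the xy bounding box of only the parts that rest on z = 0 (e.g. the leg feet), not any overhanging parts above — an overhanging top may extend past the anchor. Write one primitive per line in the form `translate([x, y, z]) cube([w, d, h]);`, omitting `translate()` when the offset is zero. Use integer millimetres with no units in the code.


translate([297, 327, 0]) cube([129, 78, 2668]);


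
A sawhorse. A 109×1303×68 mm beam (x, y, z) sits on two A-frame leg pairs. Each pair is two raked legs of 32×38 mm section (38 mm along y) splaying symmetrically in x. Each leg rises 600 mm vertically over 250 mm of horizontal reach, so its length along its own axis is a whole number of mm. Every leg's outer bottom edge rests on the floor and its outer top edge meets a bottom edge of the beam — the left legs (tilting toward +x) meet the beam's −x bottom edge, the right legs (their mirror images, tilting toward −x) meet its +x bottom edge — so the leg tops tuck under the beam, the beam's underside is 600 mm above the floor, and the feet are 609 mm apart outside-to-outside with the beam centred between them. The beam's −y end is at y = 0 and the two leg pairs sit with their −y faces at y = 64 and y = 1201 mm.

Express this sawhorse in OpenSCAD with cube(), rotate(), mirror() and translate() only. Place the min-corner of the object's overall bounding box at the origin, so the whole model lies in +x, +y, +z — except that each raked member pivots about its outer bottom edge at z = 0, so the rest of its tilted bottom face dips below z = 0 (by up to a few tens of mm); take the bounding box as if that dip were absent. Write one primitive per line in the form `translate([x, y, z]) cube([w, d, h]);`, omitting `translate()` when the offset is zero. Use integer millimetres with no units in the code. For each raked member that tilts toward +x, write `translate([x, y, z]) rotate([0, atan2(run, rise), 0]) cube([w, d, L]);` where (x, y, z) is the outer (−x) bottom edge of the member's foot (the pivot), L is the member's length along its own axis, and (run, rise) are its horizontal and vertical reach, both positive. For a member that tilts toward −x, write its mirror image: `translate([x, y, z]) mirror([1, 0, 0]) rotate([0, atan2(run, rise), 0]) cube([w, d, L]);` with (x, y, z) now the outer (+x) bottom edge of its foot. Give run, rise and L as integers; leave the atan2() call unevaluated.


// leg length = √(250² + 600²) = 650
// right-leg outer foot x = 2·250 + 109 = 609
// beam min-corner = (250, 0, 600)
translate([250, 0, 600]) cube([109, 1303, 68]);
translate([0, 64, 0]) rotate([0, atan2(250, 600), 0]) cube([32, 38, 650]);
translate([609, 64, 0]) mirror([1, 0, 0]) rotate([0, atan2(250, 600), 0]) cube([32, 38, 650]);
translate([0, 1201, 0]) rotate([0, atan2(250, 600), 0]) cube([32, 38, 650]);
translate([609, 1201, 0]) mirror([1, 0, 0]) rotate([0, atan2(250, 600), 0]) cube([32, 38, 650]);


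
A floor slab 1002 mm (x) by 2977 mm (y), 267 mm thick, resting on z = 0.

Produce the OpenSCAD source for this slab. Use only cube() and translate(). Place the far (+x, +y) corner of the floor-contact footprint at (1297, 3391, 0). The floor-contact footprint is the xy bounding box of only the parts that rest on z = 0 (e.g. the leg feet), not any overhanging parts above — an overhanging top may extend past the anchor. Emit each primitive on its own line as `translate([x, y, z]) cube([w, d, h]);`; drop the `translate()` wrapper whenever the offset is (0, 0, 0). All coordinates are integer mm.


translate([295, 414, 0]) cube([1002, 2977, 267]);


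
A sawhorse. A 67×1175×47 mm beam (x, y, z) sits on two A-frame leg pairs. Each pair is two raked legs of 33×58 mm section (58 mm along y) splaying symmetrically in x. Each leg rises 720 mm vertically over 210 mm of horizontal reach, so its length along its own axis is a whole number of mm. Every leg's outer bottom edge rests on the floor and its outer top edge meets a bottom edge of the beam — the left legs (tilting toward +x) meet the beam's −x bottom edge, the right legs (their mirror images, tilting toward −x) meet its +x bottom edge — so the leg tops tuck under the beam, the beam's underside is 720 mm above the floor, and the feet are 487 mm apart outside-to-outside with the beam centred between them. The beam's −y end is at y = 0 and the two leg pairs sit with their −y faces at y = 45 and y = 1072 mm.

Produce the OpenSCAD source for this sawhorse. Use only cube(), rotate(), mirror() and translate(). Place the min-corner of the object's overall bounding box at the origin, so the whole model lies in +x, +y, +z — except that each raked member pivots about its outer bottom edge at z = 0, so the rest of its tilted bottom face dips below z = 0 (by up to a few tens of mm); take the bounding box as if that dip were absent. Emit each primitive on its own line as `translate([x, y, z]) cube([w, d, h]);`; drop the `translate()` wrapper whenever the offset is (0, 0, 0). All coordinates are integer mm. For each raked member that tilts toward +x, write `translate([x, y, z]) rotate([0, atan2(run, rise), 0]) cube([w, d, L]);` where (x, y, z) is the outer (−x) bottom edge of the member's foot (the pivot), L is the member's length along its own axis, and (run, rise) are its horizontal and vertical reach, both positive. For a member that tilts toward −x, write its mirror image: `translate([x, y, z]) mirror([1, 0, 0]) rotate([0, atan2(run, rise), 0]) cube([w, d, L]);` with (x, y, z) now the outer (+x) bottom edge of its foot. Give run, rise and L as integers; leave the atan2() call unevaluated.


translate([210, 0, 720]) cube([67, 1175, 47]);
translate([0, 45, 0]) rotate([0, atan2(210, 720), 0]) cube([33, 58, 750]);
translate([487, 45, 0]) mirror([1, 0, 0]) rotate([0, atan2(210, 720), 0]) cube([33, 58, 750]);
translate([0, 1072, 0]) rotate([0, atan2(210, 720), 0]) cube([33, 58, 750]);
translate([487, 1072, 0]) mirror([1, 0, 0]) rotate([0, atan2(210, 720), 0]) cube([33, 58, 750]);


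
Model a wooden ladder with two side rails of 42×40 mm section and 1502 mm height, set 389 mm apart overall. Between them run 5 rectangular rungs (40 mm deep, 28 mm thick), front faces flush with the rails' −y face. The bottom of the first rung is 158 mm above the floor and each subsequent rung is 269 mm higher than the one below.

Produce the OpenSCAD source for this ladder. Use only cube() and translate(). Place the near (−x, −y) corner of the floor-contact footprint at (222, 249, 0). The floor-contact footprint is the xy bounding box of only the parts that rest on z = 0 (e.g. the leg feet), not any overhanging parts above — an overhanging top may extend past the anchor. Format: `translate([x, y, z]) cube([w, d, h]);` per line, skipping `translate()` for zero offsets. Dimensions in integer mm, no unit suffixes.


translate([222, 249, 0]) cube([42, 40, 1502]);
translate([569, 249, 0]) cube([42, 40, 1502]);
translate([264, 249, 158]) cube([305, 40, 28]);
translate([264, 249, 427]) cube([305, 40, 28]);
translate([264, 249, 696]) cube([305, 40, 28]);
translate([264, 249, 965]) cube([305, 40, 28]);
translate([264, 249, 1234]) cube([305, 40, 28]);


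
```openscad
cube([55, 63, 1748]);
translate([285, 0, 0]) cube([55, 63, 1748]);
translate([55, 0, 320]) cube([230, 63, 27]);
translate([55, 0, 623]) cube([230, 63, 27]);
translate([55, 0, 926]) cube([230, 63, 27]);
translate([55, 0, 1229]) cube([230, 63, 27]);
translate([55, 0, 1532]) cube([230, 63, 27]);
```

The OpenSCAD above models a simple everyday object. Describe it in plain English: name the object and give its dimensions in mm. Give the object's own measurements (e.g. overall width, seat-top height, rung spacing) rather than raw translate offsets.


A straight ladder. Two 55×63 mm vertical rails, 1748 mm tall, stand 340 mm apart (outside-to-outside) with their front faces coplanar on the −y side. 5 rungs, each 63 mm deep and 27 mm tall, span between the inner faces of the rails, front faces flush with the rails. The lowest rung's underside is at z = 320 mm and rungs are spaced 303 mm apart (underside to underside).


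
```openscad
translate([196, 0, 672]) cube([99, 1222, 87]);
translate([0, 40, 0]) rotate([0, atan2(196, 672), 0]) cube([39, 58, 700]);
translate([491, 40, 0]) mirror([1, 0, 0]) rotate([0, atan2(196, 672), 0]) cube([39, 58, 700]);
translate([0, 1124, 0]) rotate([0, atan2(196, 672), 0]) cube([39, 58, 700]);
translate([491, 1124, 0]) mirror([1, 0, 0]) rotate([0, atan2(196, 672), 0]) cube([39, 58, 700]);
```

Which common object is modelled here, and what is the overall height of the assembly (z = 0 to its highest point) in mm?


A sawhorse. The overall height is 759 mm.

A beam across two mirrored pairs of raked legs — a sawhorse. The beam's underside is at z = 672 (matching the legs' vertical rise in atan2(196, 672)) and the beam is 87 mm tall, so its top is at 672 + 87 = 759 mm. The raked legs top out at the beam's underside, so that is the highest point.


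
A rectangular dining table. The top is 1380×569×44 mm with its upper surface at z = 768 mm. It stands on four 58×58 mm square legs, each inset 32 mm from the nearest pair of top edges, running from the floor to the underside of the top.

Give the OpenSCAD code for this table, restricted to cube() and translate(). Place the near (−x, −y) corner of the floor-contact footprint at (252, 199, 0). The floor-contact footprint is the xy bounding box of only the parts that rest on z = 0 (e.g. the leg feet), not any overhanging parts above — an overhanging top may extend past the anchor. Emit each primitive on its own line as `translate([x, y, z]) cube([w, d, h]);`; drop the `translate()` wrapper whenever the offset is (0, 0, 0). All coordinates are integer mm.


translate([220, 167, 724]) cube([1380, 569, 44]);
translate([252, 199, 0]) cube([58, 58, 724]);
translate([1510, 199, 0]) cube([58, 58, 724]);
translate([252, 646, 0]) cube([58, 58, 724]);
translate([1510, 646, 0]) cube([58, 58, 724]);


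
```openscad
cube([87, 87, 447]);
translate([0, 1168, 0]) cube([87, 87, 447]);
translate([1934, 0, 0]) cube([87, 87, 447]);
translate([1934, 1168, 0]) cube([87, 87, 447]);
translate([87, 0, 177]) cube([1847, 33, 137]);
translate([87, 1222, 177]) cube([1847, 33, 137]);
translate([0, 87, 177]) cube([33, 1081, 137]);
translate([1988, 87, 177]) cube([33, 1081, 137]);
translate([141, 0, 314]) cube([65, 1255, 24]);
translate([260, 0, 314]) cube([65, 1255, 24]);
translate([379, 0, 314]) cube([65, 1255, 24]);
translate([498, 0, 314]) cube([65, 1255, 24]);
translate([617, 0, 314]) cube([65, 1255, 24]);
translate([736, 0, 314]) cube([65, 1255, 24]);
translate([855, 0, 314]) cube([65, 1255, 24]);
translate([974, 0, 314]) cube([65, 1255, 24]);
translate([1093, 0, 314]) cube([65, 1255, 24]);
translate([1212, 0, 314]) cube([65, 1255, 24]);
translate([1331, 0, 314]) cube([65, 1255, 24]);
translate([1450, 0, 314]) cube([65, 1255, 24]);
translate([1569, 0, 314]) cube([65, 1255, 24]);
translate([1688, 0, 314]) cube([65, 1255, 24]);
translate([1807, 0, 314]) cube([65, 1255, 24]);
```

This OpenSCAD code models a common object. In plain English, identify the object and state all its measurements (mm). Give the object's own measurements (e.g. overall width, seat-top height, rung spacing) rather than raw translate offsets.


A bed frame 2021 mm long (x) by 1255 mm wide (y). Four 87×87 mm corner posts, 447 mm tall, at the corners of the footprint. Four rails of 33 mm thickness and 137 mm height run between adjacent posts with their undersides at z = 177 mm, their outer faces flush with the outside of the frame (the two x-running rails run between the posts' inner faces; the two y-running rails run between the posts' inner faces). 15 slats, each 65 mm wide (x) and 24 mm thick, lie across the top of the two x-running rails, running the full 1255 mm width of the frame in y; along x they sit between the end posts with a 54 mm gap after the −x posts and between neighbouring slats, leaving 62 mm before the +x posts.


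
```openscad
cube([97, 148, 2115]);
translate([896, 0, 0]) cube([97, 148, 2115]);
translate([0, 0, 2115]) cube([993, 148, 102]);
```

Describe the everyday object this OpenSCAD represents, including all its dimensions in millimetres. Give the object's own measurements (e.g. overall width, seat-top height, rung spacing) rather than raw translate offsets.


A door frame. The clear opening is 799 mm wide and 2115 mm high. Two 97 mm wide jambs, 148 mm deep, stand either side of the opening from the floor to the top of the opening. A 102 mm thick head sits across the top of both jambs, spanning the full outside width of the frame.


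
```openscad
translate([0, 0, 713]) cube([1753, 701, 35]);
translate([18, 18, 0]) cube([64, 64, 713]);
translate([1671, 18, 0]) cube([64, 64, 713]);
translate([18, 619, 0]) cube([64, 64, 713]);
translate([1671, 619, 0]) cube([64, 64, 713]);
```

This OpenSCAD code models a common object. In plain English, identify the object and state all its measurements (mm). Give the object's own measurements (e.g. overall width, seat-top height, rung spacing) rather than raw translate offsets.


A table: top 1753 mm (x) × 701 mm (y), 35 mm thick, upper face at z = 748 mm, on four 64×64 mm square legs, each inset 18 mm from the nearest pair of top edges from z = 0 to the bottom of the top.


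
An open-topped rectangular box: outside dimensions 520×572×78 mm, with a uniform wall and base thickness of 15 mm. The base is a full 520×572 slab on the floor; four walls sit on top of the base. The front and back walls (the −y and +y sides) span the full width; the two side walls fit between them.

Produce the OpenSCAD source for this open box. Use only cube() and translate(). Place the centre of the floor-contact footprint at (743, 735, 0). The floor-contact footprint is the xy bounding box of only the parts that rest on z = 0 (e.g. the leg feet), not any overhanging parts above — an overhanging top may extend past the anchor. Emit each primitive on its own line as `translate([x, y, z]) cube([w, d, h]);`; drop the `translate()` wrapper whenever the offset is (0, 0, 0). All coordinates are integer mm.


translate([483, 449, 0]) cube([520, 572, 15]);
translate([483, 449, 15]) cube([520, 15, 63]);
translate([483, 1006, 15]) cube([520, 15, 63]);
translate([483, 464, 15]) cube([15, 542, 63]);
translate([988, 464, 15]) cube([15, 542, 63]);


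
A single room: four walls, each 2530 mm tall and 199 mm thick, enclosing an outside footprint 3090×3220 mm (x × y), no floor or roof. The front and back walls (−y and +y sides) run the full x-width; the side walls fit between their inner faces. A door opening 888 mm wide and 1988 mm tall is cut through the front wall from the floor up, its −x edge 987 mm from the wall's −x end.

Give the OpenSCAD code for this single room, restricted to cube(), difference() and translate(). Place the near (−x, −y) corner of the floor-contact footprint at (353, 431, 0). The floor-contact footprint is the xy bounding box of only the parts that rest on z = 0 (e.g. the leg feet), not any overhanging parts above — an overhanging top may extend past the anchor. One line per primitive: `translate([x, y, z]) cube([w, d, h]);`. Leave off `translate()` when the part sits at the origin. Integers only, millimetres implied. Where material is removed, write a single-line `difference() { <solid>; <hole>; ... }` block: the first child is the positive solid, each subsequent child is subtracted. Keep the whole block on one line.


difference() { translate([353, 431, 0]) cube([3090, 199, 2530]); translate([1340, 431, 0]) cube([888, 199, 1988]); }
translate([353, 3452, 0]) cube([3090, 199, 2530]);
translate([353, 630, 0]) cube([199, 2822, 2530]);
translate([3244, 630, 0]) cube([199, 2822, 2530]);


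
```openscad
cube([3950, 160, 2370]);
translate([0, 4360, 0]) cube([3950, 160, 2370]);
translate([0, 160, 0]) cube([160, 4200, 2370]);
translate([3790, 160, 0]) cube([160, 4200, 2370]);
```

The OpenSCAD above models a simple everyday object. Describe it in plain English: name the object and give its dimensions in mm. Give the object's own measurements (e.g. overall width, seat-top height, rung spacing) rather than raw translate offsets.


The wall frame of a small rectangular building: four walls, each 2370 mm tall and 160 mm thick, enclosing a footprint 3950 mm (x) by 4520 mm (y) outside-to-outside, with no floor or roof. The front and back walls (the −y and +y sides) span the full width; the two side walls fit between them.


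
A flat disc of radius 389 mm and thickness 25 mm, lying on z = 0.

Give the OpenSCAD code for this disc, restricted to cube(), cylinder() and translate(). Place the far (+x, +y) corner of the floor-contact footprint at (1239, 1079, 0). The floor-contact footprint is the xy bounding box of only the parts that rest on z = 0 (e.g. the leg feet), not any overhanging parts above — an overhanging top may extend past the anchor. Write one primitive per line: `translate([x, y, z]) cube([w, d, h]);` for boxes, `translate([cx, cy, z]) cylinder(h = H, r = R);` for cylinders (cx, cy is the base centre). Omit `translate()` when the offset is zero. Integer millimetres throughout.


translate([850, 690, 0]) cylinder(h = 25, r = 389);
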